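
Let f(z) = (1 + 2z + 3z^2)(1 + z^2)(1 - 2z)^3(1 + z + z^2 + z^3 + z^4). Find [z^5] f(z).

-9

(1 + 2z + 3z^2) has coefficients 1,2,3 for degrees 0…2.
(1 + z^2) has coefficients 1,0,1,0,0,0 for degrees 0…5.
Multiplying by (1 - 2z)^3 gives running coefficients 1,-6,13,-14,12,-8 for degrees 0…5.
Finally multiplying by (1 + z + z^2 + z^3 + z^4), the product of all factors after the first has coefficients 1,-5,8,-6,6,-3 for degrees 0…5.
[z^5] = 1·(-3) + 2·6 + 3·(-6) = -9.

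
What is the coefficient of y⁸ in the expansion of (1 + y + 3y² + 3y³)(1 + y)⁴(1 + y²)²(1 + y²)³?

(1 + y + 3y² + 3y³) has coefficients 1,1,3,3 for degrees 0…3.
(1 + y)⁴ has coefficients 1,4,6,4,1,0,0,0,0 for degrees 0…8.
Multiplying by (1 + y²)² gives running coefficients 1,4,8,12,14,12,8,4,1 for degrees 0…8.
Finally multiplying by (1 + y²)³, the product of all factors after the first has coefficients 1,4,11,24,41,60,75,80,75 for degrees 0…8.
[y⁸] = 1·75 + 1·80 + 3·75 + 3·60 = 560.

560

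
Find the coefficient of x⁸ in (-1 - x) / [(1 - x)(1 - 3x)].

-13121

Partial fractions give a closed form: a_n = (1)·1^n + (-2)·3^n.
At n = 8: a_8 = -13121.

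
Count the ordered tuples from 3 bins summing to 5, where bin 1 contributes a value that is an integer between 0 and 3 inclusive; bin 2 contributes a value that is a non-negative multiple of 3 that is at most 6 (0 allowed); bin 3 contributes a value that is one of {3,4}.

The generating function for the choices is (1 + q + q² + q³)·(1 + q³ + q⁶)·(q³ + q⁴); the count is [q⁵].
(1 + q + q² + q³) has coefficients 1,1,1,1 for degrees 0…3.
(1 + q³ + q⁶) has coefficients 1,0,0,1,0,0 for degrees 0…5.
Finally multiplying by (q³ + q⁴), the product of all factors after the first has coefficients 0,0,0,1,1,0 for degrees 0…5.
[q⁵] = 1·0 + 1·1 + 1·1 + 1·0 = 2.

2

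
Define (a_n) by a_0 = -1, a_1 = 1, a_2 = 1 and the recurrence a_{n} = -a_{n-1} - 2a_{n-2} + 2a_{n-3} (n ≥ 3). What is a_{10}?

The ordinary generating function has denominator 1 + z + 2z^2 - 2z^3.
Iterating the recurrence: a_0,…,a_{10} = -1, 1, 1, -5, 5, 7, -27, 23, 45, -145, 101.

101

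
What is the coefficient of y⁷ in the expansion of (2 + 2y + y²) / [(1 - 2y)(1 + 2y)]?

128

The denominator gives the recurrence a_n = 4a_(n−2) for n ≥ 3; the numerator fixes a_0 = 2, a_1 = 2, a_2 = 9.
Iterating: 2, 2, 9, 8, 36, 32, 144, 128, so a_7 = 128.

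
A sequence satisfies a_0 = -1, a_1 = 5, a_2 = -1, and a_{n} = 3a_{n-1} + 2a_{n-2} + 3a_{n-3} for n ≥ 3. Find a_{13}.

The ordinary generating function has denominator 1 - 3y - 2y^2 - 3y^3.
Iterating the recurrence: a_0,…,a_{13} = -1, 5, -1, 4, 25, 80, 302, 1141, 4267, 15989, 59924, 224551, 841468, 3153278.

3153278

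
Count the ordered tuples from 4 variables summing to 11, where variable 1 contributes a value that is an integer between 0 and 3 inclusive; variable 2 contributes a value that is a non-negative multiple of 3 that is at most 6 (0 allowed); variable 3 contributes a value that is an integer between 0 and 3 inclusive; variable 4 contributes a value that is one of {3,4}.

The generating function for the choices is (1 + t + t^2 + t^3)·(1 + t^3 + t^6)·(1 + t + t^2 + t^3)·(t^3 + t^4); the count is [t^11].
(1 + t + t^2 + t^3) has coefficients 1,1,1,1 for degrees 0…3.
(1 + t^3 + t^6) has coefficients 1,0,0,1,0,0,1,0,0,0,0,0 for degrees 0…11.
Multiplying by (1 + t + t^2 + t^3) gives running coefficients 1,1,1,2,1,1,2,1,1,1,0,0 for degrees 0…11.
Finally multiplying by (t^3 + t^4), the product of all factors after the first has coefficients 0,0,0,1,2,2,3,3,2,3,3,2 for degrees 0…11.
[t^11] = 1·2 + 1·3 + 1·3 + 1·2 = 10.

10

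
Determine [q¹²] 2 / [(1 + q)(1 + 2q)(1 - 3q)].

Partial fractions give a closed form: a_n = (-1/2)·(-1)^n + (8/5)·(-2)^n + (9/10)·3^n.
At n = 12: a_12 = 484850.

484850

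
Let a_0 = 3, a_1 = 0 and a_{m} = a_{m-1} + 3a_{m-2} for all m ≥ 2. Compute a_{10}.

4572

The ordinary generating function has denominator 1 - t - 3t^2.
Iterating the recurrence: a_0,…,a_{10} = 3, 0, 9, 9, 36, 63, 171, 360, 873, 1953, 4572.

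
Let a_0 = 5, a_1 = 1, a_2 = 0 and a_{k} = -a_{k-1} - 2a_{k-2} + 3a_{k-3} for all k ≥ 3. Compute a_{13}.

-2911

The ordinary generating function has denominator 1 + x + 2x^2 - 3x^3.
Iterating the recurrence: a_0,…,a_{13} = 5, 1, 0, 13, -10, -16, 75, -73, -125, 496, -465, -902, 3320, -2911.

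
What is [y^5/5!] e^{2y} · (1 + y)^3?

992

The EGF product rule gives c_5 = Σ_{k_1+k_2=5} C(5; k_1,k_2) · ∏ g_i(k_i), where e^{2y} gives (2)^k; (1+y)^3 gives the falling factorial (3)_k.
g_1(k) for k = 0…5: 1, 2, 4, 8, 16, 32.
g_2(k) for k = 0…5: 1, 3, 6, 6, 0, 0.
c_5 = Σ_k C(5,k)·g_1(k)·g_2(5−k) = 10·4·6 + 10·8·6 + 5·16·3 + 1·32·1 = 240 + 480 + 240 + 32 = 992.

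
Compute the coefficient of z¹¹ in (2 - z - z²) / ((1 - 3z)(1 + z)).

206671

The denominator gives the recurrence a_n = 2a_(n−1) + 3a_(n−2) for n ≥ 3; the numerator fixes a_0 = 2, a_1 = 3, a_2 = 11.
Iterating: 2, 3, 11, 31, 95, 283, 851, 2551, 7655, 22963, 68891, 206671, so a_11 = 206671.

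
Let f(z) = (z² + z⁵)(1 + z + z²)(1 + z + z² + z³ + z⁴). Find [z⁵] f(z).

4

(z² + z⁵) has coefficients 0,0,1,0,0,1 for degrees 0…5.
(1 + z + z²) has coefficients 1,1,1,0,0,0 for degrees 0…5.
Finally multiplying by (1 + z + z² + z³ + z⁴), the product of all factors after the first has coefficients 1,2,3,3,3,2 for degrees 0…5.
[z⁵] = 1·3 + 1·1 = 4.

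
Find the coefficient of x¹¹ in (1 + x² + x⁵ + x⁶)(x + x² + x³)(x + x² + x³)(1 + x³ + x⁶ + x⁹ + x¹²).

(1 + x² + x⁵ + x⁶) has coefficients 1,0,1,0,0,1,1 for degrees 0…6.
(x + x² + x³) has coefficients 0,1,1,1,0,0,0,0,0,0,0,0 for degrees 0…11.
Multiplying by (x + x² + x³) gives running coefficients 0,0,1,2,3,2,1,0,0,0,0,0 for degrees 0…11.
Finally multiplying by (1 + x³ + x⁶ + x⁹ + x¹²), the product of all factors after the first has coefficients 0,0,1,2,3,3,3,3,3,3,3,3 for degrees 0…11.
[x¹¹] = 1·3 + 1·3 + 1·3 + 1·3 = 12.

12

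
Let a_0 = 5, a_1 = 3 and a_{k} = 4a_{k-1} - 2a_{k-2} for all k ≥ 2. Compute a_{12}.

63040

The ordinary generating function has denominator 1 - 4z + 2z^2.
Iterating the recurrence: a_0,…,a_{12} = 5, 3, 2, 2, 4, 12, 40, 136, 464, 1584, 5408, 18464, 63040.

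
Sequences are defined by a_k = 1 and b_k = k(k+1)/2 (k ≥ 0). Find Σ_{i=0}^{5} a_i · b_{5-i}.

The convolution is the x^5 coefficient of A(x)B(x).
Σ = 1·15 + 1·10 + 1·6 + 1·3 + 1·1 + 1·0 = 35.

35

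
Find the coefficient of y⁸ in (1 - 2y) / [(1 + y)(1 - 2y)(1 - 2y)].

The denominator gives the recurrence a_n = 3a_(n−1) − 4a_(n−3) for n ≥ 3; the numerator fixes a_0 = 1, a_1 = 1, a_2 = 3.
Iterating: 1, 1, 3, 5, 11, 21, 43, 85, 171, so a_8 = 171.

171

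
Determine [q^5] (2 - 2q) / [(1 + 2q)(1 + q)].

-188

Partial fractions give a closed form: a_n = (6)·(-2)^n + (-4)·(-1)^n.
At n = 5: a_5 = -188.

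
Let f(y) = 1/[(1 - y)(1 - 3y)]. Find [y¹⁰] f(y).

88573

Partial fractions give a closed form: a_n = (-1/2)·1^n + (3/2)·3^n.
At n = 10: a_10 = 88573.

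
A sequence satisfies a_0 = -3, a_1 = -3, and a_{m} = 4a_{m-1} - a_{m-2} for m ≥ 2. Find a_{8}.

-23859

The ordinary generating function has denominator 1 - 4q + q^2.
Iterating the recurrence: a_0,…,a_{8} = -3, -3, -9, -33, -123, -459, -1713, -6393, -23859.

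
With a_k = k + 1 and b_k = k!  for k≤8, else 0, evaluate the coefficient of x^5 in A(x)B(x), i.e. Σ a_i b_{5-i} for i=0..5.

205

This is [x^5] in the product of the two ordinary generating functions.
Σ = 1·120 + 2·24 + 3·6 + 4·2 + 5·1 + 6·1 = 205.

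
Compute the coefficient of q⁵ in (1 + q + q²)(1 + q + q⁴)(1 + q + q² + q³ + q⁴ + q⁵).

8

(1 + q + q²) has coefficients 1,1,1 for degrees 0…2.
(1 + q + q⁴) has coefficients 1,1,0,0,1,0 for degrees 0…5.
Finally multiplying by (1 + q + q² + q³ + q⁴ + q⁵), the product of all factors after the first has coefficients 1,2,2,2,3,3 for degrees 0…5.
[q⁵] = 1·3 + 1·3 + 1·2 = 8.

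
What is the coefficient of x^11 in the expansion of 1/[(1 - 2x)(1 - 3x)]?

527345

Partial fractions give a closed form: a_n = (-2)·2^n + (3)·3^n.
At n = 11: a_11 = 527345.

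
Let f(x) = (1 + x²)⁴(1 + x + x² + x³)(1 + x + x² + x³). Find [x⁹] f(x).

(1 + x²)⁴ has coefficients 1,0,4,0,6,0,4,0,1 for degrees 0…8.
(1 + x + x² + x³) has coefficients 1,1,1,1,0,0,0,0,0,0 for degrees 0…9.
Finally multiplying by (1 + x + x² + x³), the product of all factors after the first has coefficients 1,2,3,4,3,2,1,0,0,0 for degrees 0…9.
[x⁹] = 1·0 + 4·0 + 6·2 + 4·4 + 1·2 = 30.

30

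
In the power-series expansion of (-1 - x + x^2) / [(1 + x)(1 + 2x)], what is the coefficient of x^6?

The denominator gives the recurrence a_n = −3a_(n−1) − 2a_(n−2) for n ≥ 3; the numerator fixes a_0 = -1, a_1 = 2, a_2 = -3.
Iterating: -1, 2, -3, 5, -9, 17, -33, so a_6 = -33.

-33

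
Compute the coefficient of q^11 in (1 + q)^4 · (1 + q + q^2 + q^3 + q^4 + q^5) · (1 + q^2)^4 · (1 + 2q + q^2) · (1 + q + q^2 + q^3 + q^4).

(1 + q)^4 has coefficients 1,4,6,4,1 for degrees 0…4.
(1 + q + q^2 + q^3 + q^4 + q^5) has coefficients 1,1,1,1,1,1,0,0,0,0,0,0 for degrees 0…11.
Multiplying by (1 + q^2)^4 gives running coefficients 1,1,5,5,11,11,14,14,11,11,5,5 for degrees 0…11.
Multiplying by (1 + 2q + q^2) gives running coefficients 1,3,8,16,26,38,47,53,53,47,38,26 for degrees 0…11.
Finally multiplying by (1 + q + q^2 + q^3 + q^4), the product of all factors after the first has coefficients 1,4,12,28,54,91,135,180,217,238,238,217 for degrees 0…11.
[q^11] = 1·217 + 4·238 + 6·238 + 4·217 + 1·180 = 3645.

3645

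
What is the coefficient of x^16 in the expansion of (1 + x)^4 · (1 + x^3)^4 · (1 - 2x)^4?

129

(1 + x)^4 has coefficients 1,4,6,4,1 for degrees 0…4.
(1 + x^3)^4 has coefficients 1,0,0,4,0,0,6,0,0,4,0,0,1,0,0,0,0 for degrees 0…16.
Finally multiplying by (1 - 2x)^4, the product of all factors after the first has coefficients 1,-8,24,-28,-16,96,-122,16,144,-188,64,96,-127,56,24,-32,16 for degrees 0…16.
[x^16] = 1·16 + 4·(-32) + 6·24 + 4·56 + 1·(-127) = 129.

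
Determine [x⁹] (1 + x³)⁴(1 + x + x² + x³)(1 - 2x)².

10

(1 + x³)⁴ has coefficients 1,0,0,4,0,0,6,0,0,4 for degrees 0…9.
(1 + x + x² + x³) has coefficients 1,1,1,1,0,0,0,0,0,0 for degrees 0…9.
Finally multiplying by (1 - 2x)², the product of all factors after the first has coefficients 1,-3,1,1,0,4,0,0,0,0 for degrees 0…9.
[x⁹] = 1·0 + 4·0 + 6·1 + 4·1 = 10.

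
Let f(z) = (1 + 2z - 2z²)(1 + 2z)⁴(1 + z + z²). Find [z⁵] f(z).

(1 + 2z - 2z²) has coefficients 1,2,-2 for degrees 0…2.
(1 + 2z)⁴ has coefficients 1,8,24,32,16,0 for degrees 0…5.
Finally multiplying by (1 + z + z²), the product of all factors after the first has coefficients 1,9,33,64,72,48 for degrees 0…5.
[z⁵] = 1·48 + 2·72 − 2·64 = 64.

64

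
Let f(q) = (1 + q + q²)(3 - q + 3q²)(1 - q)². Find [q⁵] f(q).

-4

(1 + q + q²) has coefficients 1,1,1 for degrees 0…2.
(3 - q + 3q²) has coefficients 3,-1,3,0,0,0 for degrees 0…5.
Finally multiplying by (1 - q)², the product of all factors after the first has coefficients 3,-7,8,-7,3,0 for degrees 0…5.
[q⁵] = 1·0 + 1·3 + 1·(-7) = -4.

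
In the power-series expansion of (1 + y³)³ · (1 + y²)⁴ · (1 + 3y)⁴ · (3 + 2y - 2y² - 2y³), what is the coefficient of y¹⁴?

1237

(1 + y³)³ has coefficients 1,0,0,3,0,0,3,0,0,1 for degrees 0…9.
(1 + y²)⁴ has coefficients 1,0,4,0,6,0,4,0,1,0,0,0,0,0,0 for degrees 0…14.
Multiplying by (1 + 3y)⁴ gives running coefficients 1,12,58,156,303,504,652,696,703,444,378,108,81,0,0 for degrees 0…14.
Finally multiplying by (3 + 2y - 2y² - 2y³), the product of all factors after the first has coefficients 3,38,196,558,1081,1690,2046,1778,1189,42,-776,-1214,-1185,-810,-378 for degrees 0…14.
[y¹⁴] = 1·(-378) + 3·(-1214) + 3·1189 + 1·1690 = 1237.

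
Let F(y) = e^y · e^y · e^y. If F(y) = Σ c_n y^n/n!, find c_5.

The EGF product rule gives c_5 = Σ_{k_1+k_2+k_3=5} C(5; k_1,k_2,k_3) · ∏ g_i(k_i), where e^y gives (1)^k; e^y gives (1)^k; e^y gives (1)^k.
g_1(k) for k = 0…5: 1, 1, 1, 1, 1, 1.
g_2(k) for k = 0…5: 1, 1, 1, 1, 1, 1.
g_3(k) for k = 0…5: 1, 1, 1, 1, 1, 1.
First combine the last two factors: h(k) = Σ_j C(k,j)·g_2(j)·g_3(k−j) for k = 0…5: 1, 2, 4, 8, 16, 32.
c_5 = Σ_k C(5,k)·g_1(k)·h(5−k) = 1·1·32 + 5·1·16 + 10·1·8 + 10·1·4 + 5·1·2 + 1·1·1 = 32 + 80 + 80 + 40 + 10 + 1 = 243.

243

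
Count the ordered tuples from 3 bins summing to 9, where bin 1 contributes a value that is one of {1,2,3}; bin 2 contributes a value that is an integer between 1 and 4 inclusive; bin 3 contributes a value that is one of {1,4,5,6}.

8

The generating function for the choices is (y + y^2 + y^3)·(y + y^2 + y^3 + y^4)·(y + y^4 + y^5 + y^6); the count is [y^9].
(y + y^2 + y^3) has coefficients 0,1,1,1 for degrees 0…3.
(y + y^2 + y^3 + y^4) has coefficients 0,1,1,1,1,0,0,0,0,0 for degrees 0…9.
Finally multiplying by (y + y^4 + y^5 + y^6), the product of all factors after the first has coefficients 0,0,1,1,1,2,2,3,3,2 for degrees 0…9.
[y^9] = 1·3 + 1·3 + 1·2 = 8.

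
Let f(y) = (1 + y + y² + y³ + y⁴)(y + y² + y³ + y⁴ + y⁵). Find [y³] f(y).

(1 + y + y² + y³ + y⁴) has coefficients 1,1,1,1 for degrees 0…3.
(y + y² + y³ + y⁴ + y⁵) has coefficients 0,1,1,1 for degrees 0…3.
[y³] = 1·1 + 1·1 + 1·1 + 1·0 = 3.

3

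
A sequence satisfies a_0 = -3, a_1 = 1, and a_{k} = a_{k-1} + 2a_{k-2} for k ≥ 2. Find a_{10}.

The ordinary generating function has denominator 1 - x - 2x^2.
Iterating the recurrence: a_0,…,a_{10} = -3, 1, -5, -3, -13, -19, -45, -83, -173, -339, -685.

-685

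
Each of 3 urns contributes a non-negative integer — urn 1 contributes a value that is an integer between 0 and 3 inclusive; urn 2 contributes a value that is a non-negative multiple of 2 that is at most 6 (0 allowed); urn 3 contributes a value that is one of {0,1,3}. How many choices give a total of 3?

5

The generating function for the choices is (1 + q + q^2 + q^3)·(1 + q^2 + q^4 + q^6)·(1 + q + q^3); the count is [q^3].
(1 + q + q^2 + q^3) has coefficients 1,1,1,1 for degrees 0…3.
(1 + q^2 + q^4 + q^6) has coefficients 1,0,1,0 for degrees 0…3.
Finally multiplying by (1 + q + q^3), the product of all factors after the first has coefficients 1,1,1,2 for degrees 0…3.
[q^3] = 1·2 + 1·1 + 1·1 + 1·1 = 5.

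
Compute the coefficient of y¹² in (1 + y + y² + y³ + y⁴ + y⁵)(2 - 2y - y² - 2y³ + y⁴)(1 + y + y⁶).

(1 + y + y² + y³ + y⁴ + y⁵) has coefficients 1,1,1,1,1,1 for degrees 0…5.
(2 - 2y - y² - 2y³ + y⁴) has coefficients 2,-2,-1,-2,1,0,0,0,0,0,0,0,0 for degrees 0…12.
Finally multiplying by (1 + y + y⁶), the product of all factors after the first has coefficients 2,0,-3,-3,-1,1,2,-2,-1,-2,1,0,0 for degrees 0…12.
[y¹²] = 1·0 + 1·0 + 1·1 + 1·(-2) + 1·(-1) + 1·(-2) = -4.

-4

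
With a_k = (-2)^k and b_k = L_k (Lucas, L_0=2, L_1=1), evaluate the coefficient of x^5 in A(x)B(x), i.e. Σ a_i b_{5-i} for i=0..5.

Write out a_i and b_{5-i} for i = 0,…,5 and sum the products.
Σ = 1·11 − 2·7 + 4·4 − 8·3 + 16·1 − 32·2 = -59.

-59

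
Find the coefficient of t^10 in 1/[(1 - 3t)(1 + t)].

Partial fractions give a closed form: a_n = (3/4)·3^n + (1/4)·(-1)^n.
At n = 10: a_10 = 44287.

44287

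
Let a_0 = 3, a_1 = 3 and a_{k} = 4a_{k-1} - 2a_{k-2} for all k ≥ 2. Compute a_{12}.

The ordinary generating function has denominator 1 - 4x + 2x^2.
Iterating the recurrence: a_0,…,a_{12} = 3, 3, 6, 18, 60, 204, 696, 2376, 8112, 27696, 94560, 322848, 1102272.

1102272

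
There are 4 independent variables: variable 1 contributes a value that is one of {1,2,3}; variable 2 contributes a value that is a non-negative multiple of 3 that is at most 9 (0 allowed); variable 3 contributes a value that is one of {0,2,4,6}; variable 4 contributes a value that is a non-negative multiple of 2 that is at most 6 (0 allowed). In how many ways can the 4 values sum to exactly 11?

15

The generating function for the choices is (q + q^2 + q^3)·(1 + q^3 + q^6 + q^9)·(1 + q^2 + q^4 + q^6)·(1 + q^2 + q^4 + q^6); the count is [q^11].
(q + q^2 + q^3) has coefficients 0,1,1,1 for degrees 0…3.
(1 + q^3 + q^6 + q^9) has coefficients 1,0,0,1,0,0,1,0,0,1,0,0 for degrees 0…11.
Multiplying by (1 + q^2 + q^4 + q^6) gives running coefficients 1,0,1,1,1,1,2,1,1,2,1,1 for degrees 0…11.
Finally multiplying by (1 + q^2 + q^4 + q^6), the product of all factors after the first has coefficients 1,0,2,1,3,2,5,3,5,5,5,5 for degrees 0…11.
[q^11] = 1·5 + 1·5 + 1·5 = 15.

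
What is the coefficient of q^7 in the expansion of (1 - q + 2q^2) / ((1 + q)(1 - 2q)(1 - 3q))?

The denominator gives the recurrence a_n = 4a_(n−1) − a_(n−2) − 6a_(n−3) for n ≥ 3; the numerator fixes a_0 = 1, a_1 = 3, a_2 = 13.
Iterating: 1, 3, 13, 43, 141, 443, 1373, 4203, so a_7 = 4203.

4203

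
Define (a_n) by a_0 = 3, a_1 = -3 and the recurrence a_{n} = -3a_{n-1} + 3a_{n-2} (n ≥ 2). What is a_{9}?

The ordinary generating function has denominator 1 + 3q - 3q^2.
Iterating the recurrence: a_0,…,a_{9} = 3, -3, 18, -63, 243, -918, 3483, -13203, 50058, -189783.

-189783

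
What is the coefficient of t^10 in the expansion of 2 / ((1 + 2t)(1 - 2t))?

2048

Partial fractions give a closed form: a_n = (1)·(-2)^n + (1)·2^n.
At n = 10: a_10 = 2048.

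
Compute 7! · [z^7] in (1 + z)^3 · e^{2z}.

The EGF product rule gives c_7 = Σ_{k_1+k_2=7} C(7; k_1,k_2) · ∏ g_i(k_i), where (1+z)^3 gives the falling factorial (3)_k; e^{2z} gives (2)^k.
g_1(k) for k = 0…7: 1, 3, 6, 6, 0, 0, 0, 0.
g_2(k) for k = 0…7: 1, 2, 4, 8, 16, 32, 64, 128.
c_7 = Σ_k C(7,k)·g_1(k)·g_2(7−k) = 1·1·128 + 7·3·64 + 21·6·32 + 35·6·16 = 128 + 1344 + 4032 + 3360 = 8864.

8864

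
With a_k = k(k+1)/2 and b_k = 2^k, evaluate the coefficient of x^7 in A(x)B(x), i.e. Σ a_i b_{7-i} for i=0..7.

466

The convolution is the t^7 coefficient of A(t)B(t).
Σ = 0·128 + 1·64 + 3·32 + 6·16 + 10·8 + 15·4 + 21·2 + 28·1 = 466.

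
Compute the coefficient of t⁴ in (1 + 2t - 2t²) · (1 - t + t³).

(1 + 2t - 2t²) has coefficients 1,2,-2 for degrees 0…2.
(1 - t + t³) has coefficients 1,-1,0,1,0 for degrees 0…4.
[t⁴] = 1·0 + 2·1 − 2·0 = 2.

2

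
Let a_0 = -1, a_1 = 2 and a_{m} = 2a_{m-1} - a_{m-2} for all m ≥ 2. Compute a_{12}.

The ordinary generating function has denominator 1 - 2t + t^2.
Iterating the recurrence: a_0,…,a_{12} = -1, 2, 5, 8, 11, 14, 17, 20, 23, 26, 29, 32, 35.

35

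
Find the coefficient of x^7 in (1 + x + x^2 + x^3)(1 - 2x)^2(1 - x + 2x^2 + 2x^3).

(1 + x + x^2 + x^3) has coefficients 1,1,1,1 for degrees 0…3.
(1 - 2x)^2 has coefficients 1,-4,4,0,0,0,0,0 for degrees 0…7.
Finally multiplying by (1 - x + 2x^2 + 2x^3), the product of all factors after the first has coefficients 1,-5,10,-10,0,8,0,0 for degrees 0…7.
[x^7] = 1·0 + 1·0 + 1·8 + 1·0 = 8.

8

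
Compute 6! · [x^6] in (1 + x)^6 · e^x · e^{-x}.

The EGF product rule gives c_6 = Σ_{k_1+k_2+k_3=6} C(6; k_1,k_2,k_3) · ∏ g_i(k_i), where (1+x)^6 gives the falling factorial (6)_k; e^x gives (1)^k; e^{-x} gives (-1)^k.
g_1(k) for k = 0…6: 1, 6, 30, 120, 360, 720, 720.
g_2(k) for k = 0…6: 1, 1, 1, 1, 1, 1, 1.
g_3(k) for k = 0…6: 1, -1, 1, -1, 1, -1, 1.
First combine the last two factors: h(k) = Σ_j C(k,j)·g_2(j)·g_3(k−j) for k = 0…6: 1, 0, 0, 0, 0, 0, 0.
c_6 = Σ_k C(6,k)·g_1(k)·h(6−k) = 1·720·1 = 720.

720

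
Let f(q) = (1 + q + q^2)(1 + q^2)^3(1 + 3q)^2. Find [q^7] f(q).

52

(1 + q + q^2) has coefficients 1,1,1 for degrees 0…2.
(1 + q^2)^3 has coefficients 1,0,3,0,3,0,1,0 for degrees 0…7.
Finally multiplying by (1 + 3q)^2, the product of all factors after the first has coefficients 1,6,12,18,30,18,28,6 for degrees 0…7.
[q^7] = 1·6 + 1·28 + 1·18 = 52.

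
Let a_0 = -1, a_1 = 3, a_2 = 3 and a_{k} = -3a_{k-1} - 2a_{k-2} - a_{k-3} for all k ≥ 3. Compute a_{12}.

The ordinary generating function has denominator 1 + 3q + 2q^2 + q^3.
Iterating the recurrence: a_0,…,a_{12} = -1, 3, 3, -14, 33, -74, 170, -395, 919, -2137, 4968, -11549, 26848.

26848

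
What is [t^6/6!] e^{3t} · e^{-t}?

64

The EGF product rule gives c_6 = Σ_{k_1+k_2=6} C(6; k_1,k_2) · ∏ g_i(k_i), where e^{3t} gives (3)^k; e^{-t} gives (-1)^k.
g_1(k) for k = 0…6: 1, 3, 9, 27, 81, 243, 729.
g_2(k) for k = 0…6: 1, -1, 1, -1, 1, -1, 1.
c_6 = Σ_k C(6,k)·g_1(k)·g_2(6−k) = 1·1·1 + 6·3·(-1) + 15·9·1 + 20·27·(-1) + 15·81·1 + 6·243·(-1) + 1·729·1 = 1 − 18 + 135 − 540 + 1215 − 1458 + 729 = 64.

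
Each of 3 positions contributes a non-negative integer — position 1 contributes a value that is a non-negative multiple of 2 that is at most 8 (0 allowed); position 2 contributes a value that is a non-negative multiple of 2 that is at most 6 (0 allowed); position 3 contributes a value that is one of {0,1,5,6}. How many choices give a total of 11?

7

The generating function for the choices is (1 + q^2 + q^4 + q^6 + q^8)·(1 + q^2 + q^4 + q^6)·(1 + q + q^5 + q^6); the count is [q^11].
(1 + q^2 + q^4 + q^6 + q^8) has coefficients 1,0,1,0,1,0,1,0,1 for degrees 0…8.
(1 + q^2 + q^4 + q^6) has coefficients 1,0,1,0,1,0,1,0,0,0,0,0 for degrees 0…11.
Finally multiplying by (1 + q + q^5 + q^6), the product of all factors after the first has coefficients 1,1,1,1,1,2,2,2,1,1,1,1 for degrees 0…11.
[q^11] = 1·1 + 1·1 + 1·2 + 1·2 + 1·1 = 7.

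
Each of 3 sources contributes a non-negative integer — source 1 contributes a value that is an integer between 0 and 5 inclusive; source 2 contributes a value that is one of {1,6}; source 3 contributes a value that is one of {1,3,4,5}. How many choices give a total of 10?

5

The generating function for the choices is (1 + x + x^2 + x^3 + x^4 + x^5)·(x + x^6)·(x + x^3 + x^4 + x^5); the count is [x^10].
(1 + x + x^2 + x^3 + x^4 + x^5) has coefficients 1,1,1,1,1,1 for degrees 0…5.
(x + x^6) has coefficients 0,1,0,0,0,0,1,0,0,0,0 for degrees 0…10.
Finally multiplying by (x + x^3 + x^4 + x^5), the product of all factors after the first has coefficients 0,0,1,0,1,1,1,1,0,1,1 for degrees 0…10.
[x^10] = 1·1 + 1·1 + 1·0 + 1·1 + 1·1 + 1·1 = 5.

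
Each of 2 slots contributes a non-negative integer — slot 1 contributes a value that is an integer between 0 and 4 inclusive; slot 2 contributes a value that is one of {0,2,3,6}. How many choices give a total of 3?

3

The generating function for the choices is (1 + x + x^2 + x^3 + x^4)·(1 + x^2 + x^3 + x^6); the count is [x^3].
(1 + x + x^2 + x^3 + x^4) has coefficients 1,1,1,1 for degrees 0…3.
(1 + x^2 + x^3 + x^6) has coefficients 1,0,1,1 for degrees 0…3.
[x^3] = 1·1 + 1·1 + 1·0 + 1·1 = 3.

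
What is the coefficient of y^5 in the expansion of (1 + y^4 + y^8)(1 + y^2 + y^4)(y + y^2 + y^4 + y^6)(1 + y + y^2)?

(1 + y^4 + y^8) has coefficients 1,0,0,0,1,0 for degrees 0…5.
(1 + y^2 + y^4) has coefficients 1,0,1,0,1,0 for degrees 0…5.
Multiplying by (y + y^2 + y^4 + y^6) gives running coefficients 0,1,1,1,2,1 for degrees 0…5.
Finally multiplying by (1 + y + y^2), the product of all factors after the first has coefficients 0,1,2,3,4,4 for degrees 0…5.
[y^5] = 1·4 + 1·1 = 5.

5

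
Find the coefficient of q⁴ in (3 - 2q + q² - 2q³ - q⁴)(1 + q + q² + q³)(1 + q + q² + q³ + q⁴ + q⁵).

2

(3 - 2q + q² - 2q³ - q⁴) has coefficients 3,-2,1,-2,-1 for degrees 0…4.
(1 + q + q² + q³) has coefficients 1,1,1,1,0 for degrees 0…4.
Finally multiplying by (1 + q + q² + q³ + q⁴ + q⁵), the product of all factors after the first has coefficients 1,2,3,4,4 for degrees 0…4.
[q⁴] = 3·4 − 2·4 + 1·3 − 2·2 − 1·1 = 2.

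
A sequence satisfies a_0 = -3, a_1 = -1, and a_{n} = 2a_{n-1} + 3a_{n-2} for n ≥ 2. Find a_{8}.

-6563

The ordinary generating function has denominator 1 - 2y - 3y^2.
Iterating the recurrence: a_0,…,a_{8} = -3, -1, -11, -25, -83, -241, -731, -2185, -6563.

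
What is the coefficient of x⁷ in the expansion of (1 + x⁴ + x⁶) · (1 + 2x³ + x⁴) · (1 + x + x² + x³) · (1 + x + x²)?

(1 + x⁴ + x⁶) has coefficients 1,0,0,0,1,0,1 for degrees 0…6.
(1 + 2x³ + x⁴) has coefficients 1,0,0,2,1,0,0,0 for degrees 0…7.
Multiplying by (1 + x + x² + x³) gives running coefficients 1,1,1,3,3,3,3,1 for degrees 0…7.
Finally multiplying by (1 + x + x²), the product of all factors after the first has coefficients 1,2,3,5,7,9,9,7 for degrees 0…7.
[x⁷] = 1·7 + 1·5 + 1·2 = 14.

14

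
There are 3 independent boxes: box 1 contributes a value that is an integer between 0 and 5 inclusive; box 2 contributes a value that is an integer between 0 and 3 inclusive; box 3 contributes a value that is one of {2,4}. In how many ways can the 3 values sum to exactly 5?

6

The generating function for the choices is (1 + t + t² + t³ + t⁴ + t⁵)·(1 + t + t² + t³)·(t² + t⁴); the count is [t⁵].
(1 + t + t² + t³ + t⁴ + t⁵) has coefficients 1,1,1,1,1,1 for degrees 0…5.
(1 + t + t² + t³) has coefficients 1,1,1,1,0,0 for degrees 0…5.
Finally multiplying by (t² + t⁴), the product of all factors after the first has coefficients 0,0,1,1,2,2 for degrees 0…5.
[t⁵] = 1·2 + 1·2 + 1·1 + 1·1 + 1·0 + 1·0 = 6.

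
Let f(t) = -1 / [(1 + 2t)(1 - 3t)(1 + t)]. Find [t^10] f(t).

-27391

Partial fractions give a closed form: a_n = (-4/5)·(-2)^n + (-9/20)·3^n + (1/4)·(-1)^n.
At n = 10: a_10 = -27391.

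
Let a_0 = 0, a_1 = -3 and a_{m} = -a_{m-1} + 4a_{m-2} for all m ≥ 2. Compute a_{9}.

-3495

The ordinary generating function has denominator 1 + y - 4y^2.
Iterating the recurrence: a_0,…,a_{9} = 0, -3, 3, -15, 27, -87, 195, -543, 1323, -3495.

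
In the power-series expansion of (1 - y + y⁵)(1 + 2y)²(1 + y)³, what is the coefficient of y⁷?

(1 - y + y⁵) has coefficients 1,-1,0,0,0,1 for degrees 0…5.
(1 + 2y)² has coefficients 1,4,4,0,0,0,0,0 for degrees 0…7.
Finally multiplying by (1 + y)³, the product of all factors after the first has coefficients 1,7,19,25,16,4,0,0 for degrees 0…7.
[y⁷] = 1·0 − 1·0 + 1·19 = 19.

19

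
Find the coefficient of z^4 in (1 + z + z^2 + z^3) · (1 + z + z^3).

2

(1 + z + z^2 + z^3) has coefficients 1,1,1,1 for degrees 0…3.
(1 + z + z^3) has coefficients 1,1,0,1,0 for degrees 0…4.
[z^4] = 1·0 + 1·1 + 1·0 + 1·1 = 2.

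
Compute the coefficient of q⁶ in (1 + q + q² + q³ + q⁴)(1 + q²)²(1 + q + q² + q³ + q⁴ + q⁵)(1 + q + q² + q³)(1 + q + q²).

(1 + q + q² + q³ + q⁴) has coefficients 1,1,1,1,1 for degrees 0…4.
(1 + q²)² has coefficients 1,0,2,0,1,0,0 for degrees 0…6.
Multiplying by (1 + q + q² + q³ + q⁴ + q⁵) gives running coefficients 1,1,3,3,4,4,3 for degrees 0…6.
Multiplying by (1 + q + q² + q³) gives running coefficients 1,2,5,8,11,14,14 for degrees 0…6.
Finally multiplying by (1 + q + q²), the product of all factors after the first has coefficients 1,3,8,15,24,33,39 for degrees 0…6.
[q⁶] = 1·39 + 1·33 + 1·24 + 1·15 + 1·8 = 119.

119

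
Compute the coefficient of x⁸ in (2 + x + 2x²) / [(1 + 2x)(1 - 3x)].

The denominator gives the recurrence a_n = a_(n−1) + 6a_(n−2) for n ≥ 3; the numerator fixes a_0 = 2, a_1 = 3, a_2 = 17.
Iterating: 2, 3, 17, 35, 137, 347, 1169, 3251, 10265, so a_8 = 10265.

10265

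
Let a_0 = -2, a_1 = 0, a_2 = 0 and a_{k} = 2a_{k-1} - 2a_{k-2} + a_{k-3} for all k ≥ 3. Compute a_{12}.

-2

The ordinary generating function has denominator 1 - 2t + 2t^2 - t^3.
Iterating the recurrence: a_0,…,a_{12} = -2, 0, 0, -2, -4, -4, -2, 0, 0, -2, -4, -4, -2.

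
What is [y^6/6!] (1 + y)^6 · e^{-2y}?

The EGF product rule gives c_6 = Σ_{k_1+k_2=6} C(6; k_1,k_2) · ∏ g_i(k_i), where (1+y)^6 gives the falling factorial (6)_k; e^{-2y} gives (-2)^k.
g_1(k) for k = 0…6: 1, 6, 30, 120, 360, 720, 720.
g_2(k) for k = 0…6: 1, -2, 4, -8, 16, -32, 64.
c_6 = Σ_k C(6,k)·g_1(k)·g_2(6−k) = 1·1·64 + 6·6·(-32) + 15·30·16 + 20·120·(-8) + 15·360·4 + 6·720·(-2) + 1·720·1 = 64 − 1152 + 7200 − 19200 + 21600 − 8640 + 720 = 592.

592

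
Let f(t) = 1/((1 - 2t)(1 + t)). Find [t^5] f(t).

Partial fractions give a closed form: a_n = (2/3)·2^n + (1/3)·(-1)^n.
At n = 5: a_5 = 21.

21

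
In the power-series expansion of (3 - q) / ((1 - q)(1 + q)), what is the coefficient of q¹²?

Partial fractions give a closed form: a_n = (1)·1^n + (2)·(-1)^n.
At n = 12: a_12 = 3.

3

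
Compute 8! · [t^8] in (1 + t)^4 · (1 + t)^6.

1814400

The EGF product rule gives c_8 = Σ_{k_1+k_2=8} C(8; k_1,k_2) · ∏ g_i(k_i), where (1+t)^4 gives the falling factorial (4)_k; (1+t)^6 gives the falling factorial (6)_k.
g_1(k) for k = 0…8: 1, 4, 12, 24, 24, 0, 0, 0, 0.
g_2(k) for k = 0…8: 1, 6, 30, 120, 360, 720, 720, 0, 0.
c_8 = Σ_k C(8,k)·g_1(k)·g_2(8−k) = 28·12·720 + 56·24·720 + 70·24·360 = 241920 + 967680 + 604800 = 1814400.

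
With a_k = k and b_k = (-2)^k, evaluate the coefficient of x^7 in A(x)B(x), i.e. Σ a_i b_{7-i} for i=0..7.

Write out a_i and b_{7-i} for i = 0,…,7 and sum the products.
Σ = 0·(-128) + 1·64 + 2·(-32) + 3·16 + 4·(-8) + 5·4 + 6·(-2) + 7·1 = 31.

31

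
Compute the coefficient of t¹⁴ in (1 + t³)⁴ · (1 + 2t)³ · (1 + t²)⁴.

(1 + t³)⁴ has coefficients 1,0,0,4,0,0,6,0,0,4,0,0,1 for degrees 0…12.
(1 + 2t)³ has coefficients 1,6,12,8,0,0,0,0,0,0,0,0,0,0,0 for degrees 0…14.
Finally multiplying by (1 + t²)⁴, the product of all factors after the first has coefficients 1,6,16,32,54,68,76,72,49,38,12,8,0,0,0 for degrees 0…14.
[t¹⁴] = 1·0 + 4·8 + 6·49 + 4·68 + 1·16 = 614.

614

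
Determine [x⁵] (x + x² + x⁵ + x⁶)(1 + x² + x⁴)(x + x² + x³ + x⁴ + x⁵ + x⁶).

4

(x + x² + x⁵ + x⁶) has coefficients 0,1,1,0,0,1 for degrees 0…5.
(1 + x² + x⁴) has coefficients 1,0,1,0,1,0 for degrees 0…5.
Finally multiplying by (x + x² + x³ + x⁴ + x⁵ + x⁶), the product of all factors after the first has coefficients 0,1,1,2,2,3 for degrees 0…5.
[x⁵] = 1·2 + 1·2 + 1·0 = 4.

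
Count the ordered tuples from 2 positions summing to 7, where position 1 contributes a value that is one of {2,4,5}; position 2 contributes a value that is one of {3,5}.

The generating function for the choices is (z² + z⁴ + z⁵)·(z³ + z⁵); the count is [z⁷].
(z² + z⁴ + z⁵) has coefficients 0,0,1,0,1,1 for degrees 0…5.
(z³ + z⁵) has coefficients 0,0,0,1,0,1,0,0 for degrees 0…7.
[z⁷] = 1·1 + 1·1 + 1·0 = 2.

2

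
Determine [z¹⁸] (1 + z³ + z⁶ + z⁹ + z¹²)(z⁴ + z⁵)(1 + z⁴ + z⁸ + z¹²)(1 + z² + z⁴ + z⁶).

(1 + z³ + z⁶ + z⁹ + z¹²) has coefficients 1,0,0,1,0,0,1,0,0,1,0,0,1 for degrees 0…12.
(z⁴ + z⁵) has coefficients 0,0,0,0,1,1,0,0,0,0,0,0,0,0,0,0,0,0,0 for degrees 0…18.
Multiplying by (1 + z⁴ + z⁸ + z¹²) gives running coefficients 0,0,0,0,1,1,0,0,1,1,0,0,1,1,0,0,1,1,0 for degrees 0…18.
Finally multiplying by (1 + z² + z⁴ + z⁶), the product of all factors after the first has coefficients 0,0,0,0,1,1,1,1,2,2,2,2,2,2,2,2,2,2,2 for degrees 0…18.
[z¹⁸] = 1·2 + 1·2 + 1·2 + 1·2 + 1·1 = 9.

9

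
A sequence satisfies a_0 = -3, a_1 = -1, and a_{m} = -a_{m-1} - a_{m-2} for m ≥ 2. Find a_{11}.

The ordinary generating function has denominator 1 + y + y^2.
Iterating the recurrence: a_0,…,a_{11} = -3, -1, 4, -3, -1, 4, -3, -1, 4, -3, -1, 4.

4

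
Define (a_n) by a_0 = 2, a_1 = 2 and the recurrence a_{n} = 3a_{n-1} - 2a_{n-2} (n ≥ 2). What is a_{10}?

2

The ordinary generating function has denominator 1 - 3t + 2t^2.
Iterating the recurrence: a_0,…,a_{10} = 2, 2, 2, 2, 2, 2, 2, 2, 2, 2, 2.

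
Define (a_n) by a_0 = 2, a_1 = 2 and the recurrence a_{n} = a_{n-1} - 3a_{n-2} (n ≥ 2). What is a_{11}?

The ordinary generating function has denominator 1 - x + 3x^2.
Iterating the recurrence: a_0,…,a_{11} = 2, 2, -4, -10, 2, 32, 26, -70, -148, 62, 506, 320.

320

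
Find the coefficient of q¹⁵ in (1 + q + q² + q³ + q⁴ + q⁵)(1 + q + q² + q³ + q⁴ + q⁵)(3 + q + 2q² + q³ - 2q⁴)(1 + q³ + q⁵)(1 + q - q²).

-10

(1 + q + q² + q³ + q⁴ + q⁵) has coefficients 1,1,1,1,1,1 for degrees 0…5.
(1 + q + q² + q³ + q⁴ + q⁵) has coefficients 1,1,1,1,1,1,0,0,0,0,0,0,0,0,0,0 for degrees 0…15.
Multiplying by (3 + q + 2q² + q³ - 2q⁴) gives running coefficients 3,4,6,7,5,5,2,1,-1,-2,0,0,0,0,0,0 for degrees 0…15.
Multiplying by (1 + q³ + q⁵) gives running coefficients 3,4,6,10,9,14,13,12,11,5,6,1,-1,-1,-2,0 for degrees 0…15.
Finally multiplying by (1 + q - q²), the product of all factors after the first has coefficients 3,7,7,12,13,13,18,11,10,4,0,2,-6,-3,-2,-1 for degrees 0…15.
[q¹⁵] = 1·(-1) + 1·(-2) + 1·(-3) + 1·(-6) + 1·2 + 1·0 = -10.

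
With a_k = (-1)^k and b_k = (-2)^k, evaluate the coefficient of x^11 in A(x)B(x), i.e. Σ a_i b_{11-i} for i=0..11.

Write out a_i and b_{11-i} for i = 0,…,11 and sum the products.
Σ = 1·(-2048) − 1·1024 + 1·(-512) − 1·256 + 1·(-128) − 1·64 + 1·(-32) − 1·16 + 1·(-8) − 1·4 + 1·(-2) − 1·1 = -4095.

-4095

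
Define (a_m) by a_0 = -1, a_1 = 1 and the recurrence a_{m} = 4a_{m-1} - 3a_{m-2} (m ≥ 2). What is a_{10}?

59047

The ordinary generating function has denominator 1 - 4q + 3q^2.
Iterating the recurrence: a_0,…,a_{10} = -1, 1, 7, 25, 79, 241, 727, 2185, 6559, 19681, 59047.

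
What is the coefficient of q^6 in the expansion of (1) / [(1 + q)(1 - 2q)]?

43

Partial fractions give a closed form: a_n = (1/3)·(-1)^n + (2/3)·2^n.
At n = 6: a_6 = 43.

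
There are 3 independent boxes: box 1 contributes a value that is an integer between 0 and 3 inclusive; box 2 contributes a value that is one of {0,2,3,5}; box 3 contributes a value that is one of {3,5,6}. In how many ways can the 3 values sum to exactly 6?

The generating function for the choices is (1 + z + z² + z³)·(1 + z² + z³ + z⁵)·(z³ + z⁵ + z⁶); the count is [z⁶].
(1 + z + z² + z³) has coefficients 1,1,1,1 for degrees 0…3.
(1 + z² + z³ + z⁵) has coefficients 1,0,1,1,0,1,0 for degrees 0…6.
Finally multiplying by (z³ + z⁵ + z⁶), the product of all factors after the first has coefficients 0,0,0,1,0,2,2 for degrees 0…6.
[z⁶] = 1·2 + 1·2 + 1·0 + 1·1 = 5.

5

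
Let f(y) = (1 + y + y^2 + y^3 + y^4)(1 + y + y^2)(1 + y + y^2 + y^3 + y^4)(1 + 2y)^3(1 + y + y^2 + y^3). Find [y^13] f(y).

297

(1 + y + y^2 + y^3 + y^4) has coefficients 1,1,1,1,1 for degrees 0…4.
(1 + y + y^2) has coefficients 1,1,1,0,0,0,0,0,0,0,0,0,0,0 for degrees 0…13.
Multiplying by (1 + y + y^2 + y^3 + y^4) gives running coefficients 1,2,3,3,3,2,1,0,0,0,0,0,0,0 for degrees 0…13.
Multiplying by (1 + 2y)^3 gives running coefficients 1,8,27,53,73,80,73,54,28,8,0,0,0,0 for degrees 0…13.
Finally multiplying by (1 + y + y^2 + y^3), the product of all factors after the first has coefficients 1,9,36,89,161,233,279,280,235,163,90,36,8,0 for degrees 0…13.
[y^13] = 1·0 + 1·8 + 1·36 + 1·90 + 1·163 = 297.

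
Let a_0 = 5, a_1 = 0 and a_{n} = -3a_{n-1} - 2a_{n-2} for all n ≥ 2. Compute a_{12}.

-20470

The ordinary generating function has denominator 1 + 3t + 2t^2.
Iterating the recurrence: a_0,…,a_{12} = 5, 0, -10, 30, -70, 150, -310, 630, -1270, 2550, -5110, 10230, -20470.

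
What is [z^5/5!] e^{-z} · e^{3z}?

32

The EGF product rule gives c_5 = Σ_{k_1+k_2=5} C(5; k_1,k_2) · ∏ g_i(k_i), where e^{-z} gives (-1)^k; e^{3z} gives (3)^k.
g_1(k) for k = 0…5: 1, -1, 1, -1, 1, -1.
g_2(k) for k = 0…5: 1, 3, 9, 27, 81, 243.
c_5 = Σ_k C(5,k)·g_1(k)·g_2(5−k) = 1·1·243 + 5·(-1)·81 + 10·1·27 + 10·(-1)·9 + 5·1·3 + 1·(-1)·1 = 243 − 405 + 270 − 90 + 15 − 1 = 32.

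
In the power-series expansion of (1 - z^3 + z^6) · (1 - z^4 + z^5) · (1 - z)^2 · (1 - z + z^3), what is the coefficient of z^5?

(1 - z^3 + z^6) has coefficients 1,0,0,-1,0,0 for degrees 0…5.
(1 - z^4 + z^5) has coefficients 1,0,0,0,-1,1 for degrees 0…5.
Multiplying by (1 - z)^2 gives running coefficients 1,-2,1,0,-1,3 for degrees 0…5.
Finally multiplying by (1 - z + z^3), the product of all factors after the first has coefficients 1,-3,3,0,-3,5 for degrees 0…5.
[z^5] = 1·5 − 1·3 = 2.

2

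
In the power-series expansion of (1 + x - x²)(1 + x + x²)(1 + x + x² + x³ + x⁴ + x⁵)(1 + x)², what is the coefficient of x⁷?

(1 + x - x²) has coefficients 1,1,-1 for degrees 0…2.
(1 + x + x²) has coefficients 1,1,1,0,0,0,0,0 for degrees 0…7.
Multiplying by (1 + x + x² + x³ + x⁴ + x⁵) gives running coefficients 1,2,3,3,3,3,2,1 for degrees 0…7.
Finally multiplying by (1 + x)², the product of all factors after the first has coefficients 1,4,8,11,12,12,11,8 for degrees 0…7.
[x⁷] = 1·8 + 1·11 − 1·12 = 7.

7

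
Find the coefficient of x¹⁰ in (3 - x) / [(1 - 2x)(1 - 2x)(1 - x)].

The denominator gives the recurrence a_n = 5a_(n−1) − 8a_(n−2) + 4a_(n−3) for n ≥ 3; the numerator fixes a_0 = 3, a_1 = 14, a_2 = 46.
Iterating: 3, 14, 46, 130, 338, 834, 1986, 4610, 10498, 23554, 52226, so a_10 = 52226.

52226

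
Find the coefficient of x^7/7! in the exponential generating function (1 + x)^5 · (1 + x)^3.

40320

The EGF product rule gives c_7 = Σ_{k_1+k_2=7} C(7; k_1,k_2) · ∏ g_i(k_i), where (1+x)^5 gives the falling factorial (5)_k; (1+x)^3 gives the falling factorial (3)_k.
g_1(k) for k = 0…7: 1, 5, 20, 60, 120, 120, 0, 0.
g_2(k) for k = 0…7: 1, 3, 6, 6, 0, 0, 0, 0.
c_7 = Σ_k C(7,k)·g_1(k)·g_2(7−k) = 35·120·6 + 21·120·6 = 25200 + 15120 = 40320.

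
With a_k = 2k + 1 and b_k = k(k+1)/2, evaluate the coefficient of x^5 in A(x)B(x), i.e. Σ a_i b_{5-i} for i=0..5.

Write out a_i and b_{5-i} for i = 0,…,5 and sum the products.
Σ = 1·15 + 3·10 + 5·6 + 7·3 + 9·1 + 11·0 = 105.

105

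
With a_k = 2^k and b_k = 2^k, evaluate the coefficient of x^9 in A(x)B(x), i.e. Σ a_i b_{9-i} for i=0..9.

5120

This is [x^9] in the product of the two ordinary generating functions.
Σ = 1·512 + 2·256 + 4·128 + 8·64 + 16·32 + 32·16 + 64·8 + 128·4 + 256·2 + 512·1 = 5120.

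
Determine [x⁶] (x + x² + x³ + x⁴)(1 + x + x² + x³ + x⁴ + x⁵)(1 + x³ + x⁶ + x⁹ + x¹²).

(x + x² + x³ + x⁴) has coefficients 0,1,1,1,1 for degrees 0…4.
(1 + x + x² + x³ + x⁴ + x⁵) has coefficients 1,1,1,1,1,1,0 for degrees 0…6.
Finally multiplying by (1 + x³ + x⁶ + x⁹ + x¹²), the product of all factors after the first has coefficients 1,1,1,2,2,2,2 for degrees 0…6.
[x⁶] = 1·2 + 1·2 + 1·2 + 1·1 = 7.

7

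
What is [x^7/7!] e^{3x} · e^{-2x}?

1

The EGF product rule gives c_7 = Σ_{k_1+k_2=7} C(7; k_1,k_2) · ∏ g_i(k_i), where e^{3x} gives (3)^k; e^{-2x} gives (-2)^k.
g_1(k) for k = 0…7: 1, 3, 9, 27, 81, 243, 729, 2187.
g_2(k) for k = 0…7: 1, -2, 4, -8, 16, -32, 64, -128.
c_7 = Σ_k C(7,k)·g_1(k)·g_2(7−k) = 1·1·(-128) + 7·3·64 + 21·9·(-32) + 35·27·16 + 35·81·(-8) + 21·243·4 + 7·729·(-2) + 1·2187·1 = −128 + 1344 − 6048 + 15120 − 22680 + 20412 − 10206 + 2187 = 1.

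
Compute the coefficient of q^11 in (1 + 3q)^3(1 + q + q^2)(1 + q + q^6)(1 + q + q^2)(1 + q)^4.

1839

(1 + 3q)^3 has coefficients 1,9,27,27 for degrees 0…3.
(1 + q + q^2) has coefficients 1,1,1,0,0,0,0,0,0,0,0,0 for degrees 0…11.
Multiplying by (1 + q + q^6) gives running coefficients 1,2,2,1,0,0,1,1,1,0,0,0 for degrees 0…11.
Multiplying by (1 + q + q^2) gives running coefficients 1,3,5,5,3,1,1,2,3,2,1,0 for degrees 0…11.
Finally multiplying by (1 + q)^4, the product of all factors after the first has coefficients 1,7,23,47,66,66,48,29,24,31,36,30 for degrees 0…11.
[q^11] = 1·30 + 9·36 + 27·31 + 27·24 = 1839.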